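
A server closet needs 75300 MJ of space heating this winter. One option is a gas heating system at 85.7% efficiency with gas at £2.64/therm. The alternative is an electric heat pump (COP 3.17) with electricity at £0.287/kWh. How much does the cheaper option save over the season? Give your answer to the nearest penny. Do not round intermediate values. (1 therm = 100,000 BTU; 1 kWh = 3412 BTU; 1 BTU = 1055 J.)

Heat load = 75300 MJ = 75,300,000,000 J / 1055 = 71,374,408 BTU
Gas: input = 71,374,408 / 0.857 = 83,284,023 BTU = 832.8 therm → 832.8 × £2.64 = £2,198.70
Heat pump: 71,374,408 BTU / 3412 = 20,920 kWh heat; / 3.17 = 6,599 kWh in → × £0.287 = £1,893.90
Difference = |£2,198.70 − £1,893.90| = £304.80

£304.80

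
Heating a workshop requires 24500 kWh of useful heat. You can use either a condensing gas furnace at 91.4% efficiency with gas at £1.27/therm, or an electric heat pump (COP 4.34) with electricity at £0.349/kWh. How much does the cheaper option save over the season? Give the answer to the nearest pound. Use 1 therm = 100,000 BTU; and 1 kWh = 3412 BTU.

£809

Heat load = 24500 kWh × 3412 = 83,594,000 BTU
Gas: input = 83,594,000 / 0.914 = 91,459,519 BTU = 914.6 therm → 914.6 × £1.27 = £1,161.54
Heat pump: 83,594,000 BTU / 3412 = 24,500 kWh heat; / 4.34 = 5,645 kWh in → × £0.349 = £1,970.16
Difference = |£1,161.54 − £1,970.16| = £808.63 ≈ £809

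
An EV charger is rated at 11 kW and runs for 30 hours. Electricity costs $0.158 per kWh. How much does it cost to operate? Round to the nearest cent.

Energy = 11000 W × 30 h = 330,000 Wh = 330 kWh
Cost = 330 kWh × $0.158/kWh = $52.14

$52.14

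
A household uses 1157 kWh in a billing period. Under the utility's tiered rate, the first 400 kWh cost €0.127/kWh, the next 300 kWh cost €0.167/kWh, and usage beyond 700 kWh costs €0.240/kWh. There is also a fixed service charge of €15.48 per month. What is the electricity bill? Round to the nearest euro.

€226

First 400 kWh × €0.127 = €50.80
Next 300 kWh × €0.167 = €50.10
Remaining 457 kWh × €0.240 = €109.68
Energy charge = €210.58; + service €15.48 = €226.06 ≈ €226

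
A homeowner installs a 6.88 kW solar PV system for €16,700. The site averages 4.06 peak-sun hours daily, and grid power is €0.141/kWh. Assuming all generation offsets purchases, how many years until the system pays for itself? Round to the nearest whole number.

12 years

Daily generation = 6.88 kW × 4.06 h = 27.93 kWh
Annual generation = 27.93 × 365 = 10195 kWh
Annual savings = 10195 × €0.141 = €1,437.56
Payback = €16,700 / €1,437.56 = 11.6 years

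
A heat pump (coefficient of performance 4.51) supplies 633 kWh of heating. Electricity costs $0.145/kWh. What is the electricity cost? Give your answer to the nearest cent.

Electrical input = 633 kWh / 4.51 = 140.4 kWh
Cost = 140.4 × $0.145/kWh = $20.35

$20.35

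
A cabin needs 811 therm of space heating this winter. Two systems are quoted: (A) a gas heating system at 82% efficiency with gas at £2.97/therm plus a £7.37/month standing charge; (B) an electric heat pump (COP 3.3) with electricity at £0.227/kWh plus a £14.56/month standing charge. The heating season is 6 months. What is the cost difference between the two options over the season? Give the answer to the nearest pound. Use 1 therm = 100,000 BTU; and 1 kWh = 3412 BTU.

Heat load = 811 therm × 100,000 = 81,100,000 BTU
Gas: input = 81,100,000 / 0.82 = 98,902,439 BTU = 989 therm → 989 × £2.97 = £2,937.40; + 6 × £7.37 standing = £2,981.62
Heat pump: 81,100,000 BTU / 3412 = 23,770 kWh heat; / 3.3 = 7,203 kWh in → × £0.227 = £1,635.02; + 6 × £14.56 standing = £1,722.38
Difference = |£2,981.62 − £1,722.38| = £1,259.24 ≈ £1259

£1259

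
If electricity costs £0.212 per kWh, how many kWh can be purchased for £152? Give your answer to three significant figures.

717 kWh

£152 / £0.212 per kWh = 717 kWh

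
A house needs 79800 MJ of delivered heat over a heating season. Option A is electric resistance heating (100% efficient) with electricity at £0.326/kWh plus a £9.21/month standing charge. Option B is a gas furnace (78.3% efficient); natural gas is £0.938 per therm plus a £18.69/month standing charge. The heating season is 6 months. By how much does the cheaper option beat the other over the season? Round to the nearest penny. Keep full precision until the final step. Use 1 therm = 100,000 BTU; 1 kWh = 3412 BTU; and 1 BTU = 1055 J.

Heat load = 79800 MJ = 79,800,000,000 J / 1055 = 75,639,810 BTU
Gas: input = 75,639,810 / 0.783 = 96,602,568 BTU = 966 therm → 966 × £0.938 = £906.13; + 6 × £18.69 standing = £1,018.27
Electric: 75,639,810 BTU / 3412 = 22,170 kWh → × £0.326 = £7,227.02; + 6 × £9.21 standing = £7,282.28
Difference = |£1,018.27 − £7,282.28| = £6,264.00

£6264.00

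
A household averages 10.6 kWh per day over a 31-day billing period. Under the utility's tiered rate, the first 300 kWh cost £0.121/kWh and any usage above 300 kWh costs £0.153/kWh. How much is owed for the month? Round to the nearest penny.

£40.68

Usage = 10.6 kWh/day × 31 days = 328.6 kWh
First 300 kWh × £0.121 = £36.30
Remaining 28.6 kWh × £0.153 = £4.38
Total = £40.68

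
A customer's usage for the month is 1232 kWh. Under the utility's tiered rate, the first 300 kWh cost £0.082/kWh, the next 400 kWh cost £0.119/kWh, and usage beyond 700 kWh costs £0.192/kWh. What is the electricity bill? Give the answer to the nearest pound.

First 300 kWh × £0.082 = £24.60
Next 400 kWh × £0.119 = £47.60
Remaining 532 kWh × £0.192 = £102.14
Total = £174.34 ≈ £174

£174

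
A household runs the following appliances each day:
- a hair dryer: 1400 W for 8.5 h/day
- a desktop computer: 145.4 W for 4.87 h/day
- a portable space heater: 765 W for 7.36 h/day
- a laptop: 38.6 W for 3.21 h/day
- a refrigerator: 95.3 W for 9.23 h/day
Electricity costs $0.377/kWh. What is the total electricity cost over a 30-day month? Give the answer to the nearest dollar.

$218

hair dryer: 1400 W × 8.5 h × 30 d = 357,000 Wh = 357 kWh
desktop computer: 145.4 W × 4.87 h × 30 d = 21,243 Wh = 21.24 kWh
portable space heater: 765 W × 7.36 h × 30 d = 168,912 Wh = 168.9 kWh
laptop: 38.6 W × 3.21 h × 30 d = 3,717 Wh = 3.717 kWh
refrigerator: 95.3 W × 9.23 h × 30 d = 26,389 Wh = 26.39 kWh
Total energy = 357 + 21.24 + 168.9 + 3.717 + 26.39 = 577.3 kWh
Cost = 577.3 kWh × $0.377 = $217.63 ≈ $218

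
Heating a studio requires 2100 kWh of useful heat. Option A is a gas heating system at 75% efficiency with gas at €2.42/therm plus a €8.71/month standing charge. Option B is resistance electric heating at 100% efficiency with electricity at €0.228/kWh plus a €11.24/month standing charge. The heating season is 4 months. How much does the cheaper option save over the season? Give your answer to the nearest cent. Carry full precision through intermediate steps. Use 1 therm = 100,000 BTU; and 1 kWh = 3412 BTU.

€257.72

Heat load = 2100 kWh × 3412 = 7,165,200 BTU
Gas: input = 7,165,200 / 0.75 = 9,553,600 BTU = 95.54 therm → 95.54 × €2.42 = €231.20; + 4 × €8.71 standing = €266.04
Electric: 7,165,200 BTU / 3412 = 2,100 kWh → × €0.228 = €478.80; + 4 × €11.24 standing = €523.76
Difference = |€266.04 − €523.76| = €257.72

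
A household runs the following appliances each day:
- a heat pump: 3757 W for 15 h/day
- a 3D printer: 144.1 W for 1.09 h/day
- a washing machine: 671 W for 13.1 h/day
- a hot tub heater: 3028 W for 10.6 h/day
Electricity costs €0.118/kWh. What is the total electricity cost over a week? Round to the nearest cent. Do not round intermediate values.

heat pump: 3757 W × 15 h × 7 d = 394,485 Wh = 394.5 kWh
3D printer: 144.1 W × 1.09 h × 7 d = 1,099 Wh = 1.099 kWh
washing machine: 671 W × 13.1 h × 7 d = 61,531 Wh = 61.53 kWh
hot tub heater: 3028 W × 10.6 h × 7 d = 224,678 Wh = 224.7 kWh
Total energy = 394.5 + 1.099 + 61.53 + 224.7 = 681.8 kWh
Cost = 681.8 kWh × €0.118 = €80.45

€80.45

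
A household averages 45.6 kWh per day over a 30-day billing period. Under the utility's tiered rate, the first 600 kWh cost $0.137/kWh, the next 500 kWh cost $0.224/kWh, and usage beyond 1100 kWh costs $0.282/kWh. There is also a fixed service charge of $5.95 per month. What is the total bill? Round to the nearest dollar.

Usage = 45.6 kWh/day × 30 days = 1368 kWh
First 600 kWh × $0.137 = $82.20
Next 500 kWh × $0.224 = $112.00
Remaining 268 kWh × $0.282 = $75.58
Energy charge = $269.78; + service $5.95 = $275.73 ≈ $276

$276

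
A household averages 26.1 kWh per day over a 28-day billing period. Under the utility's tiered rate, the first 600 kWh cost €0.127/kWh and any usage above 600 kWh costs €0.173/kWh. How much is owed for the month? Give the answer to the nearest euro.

€99

Usage = 26.1 kWh/day × 28 days = 730.8 kWh
First 600 kWh × €0.127 = €76.20
Remaining 130.8 kWh × €0.173 = €22.63
Total = €98.83 ≈ €99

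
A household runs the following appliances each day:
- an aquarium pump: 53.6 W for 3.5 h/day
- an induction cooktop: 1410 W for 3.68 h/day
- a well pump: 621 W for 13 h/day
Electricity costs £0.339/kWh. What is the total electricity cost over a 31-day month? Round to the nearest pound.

aquarium pump: 53.6 W × 3.5 h × 31 d = 5,816 Wh = 5.816 kWh
induction cooktop: 1410 W × 3.68 h × 31 d = 160,853 Wh = 160.9 kWh
well pump: 621 W × 13 h × 31 d = 250,263 Wh = 250.3 kWh
Total energy = 5.816 + 160.9 + 250.3 = 416.9 kWh
Cost = 416.9 kWh × £0.339 = £141.34 ≈ £141

£141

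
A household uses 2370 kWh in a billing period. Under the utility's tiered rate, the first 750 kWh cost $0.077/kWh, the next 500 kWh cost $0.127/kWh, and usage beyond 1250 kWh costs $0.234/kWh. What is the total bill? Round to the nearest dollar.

First 750 kWh × $0.077 = $57.75
Next 500 kWh × $0.127 = $63.50
Remaining 1120 kWh × $0.234 = $262.08
Total = $383.33 ≈ $383

$383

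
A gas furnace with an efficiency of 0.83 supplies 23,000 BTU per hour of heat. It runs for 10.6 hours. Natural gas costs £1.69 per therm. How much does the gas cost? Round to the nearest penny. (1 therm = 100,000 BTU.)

Heat delivered = 23,000 BTU/h × 10.6 h = 243,800 BTU
Gas input = 243,800 / 0.83 = 293,735 BTU
= 293,735 / 100,000 = 2.937 therm
Cost = 2.937 × £1.69/therm = £4.96

£4.96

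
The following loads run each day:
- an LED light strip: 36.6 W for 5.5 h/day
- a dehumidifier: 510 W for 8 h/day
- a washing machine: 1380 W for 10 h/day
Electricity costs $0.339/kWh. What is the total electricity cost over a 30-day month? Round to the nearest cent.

LED light strip: 36.6 W × 5.5 h × 30 d = 6,039 Wh = 6.039 kWh
dehumidifier: 510 W × 8 h × 30 d = 122,400 Wh = 122.4 kWh
washing machine: 1380 W × 10 h × 30 d = 414,000 Wh = 414 kWh
Total energy = 6.039 + 122.4 + 414 = 542.4 kWh
Cost = 542.4 kWh × $0.339 = $183.89

$183.89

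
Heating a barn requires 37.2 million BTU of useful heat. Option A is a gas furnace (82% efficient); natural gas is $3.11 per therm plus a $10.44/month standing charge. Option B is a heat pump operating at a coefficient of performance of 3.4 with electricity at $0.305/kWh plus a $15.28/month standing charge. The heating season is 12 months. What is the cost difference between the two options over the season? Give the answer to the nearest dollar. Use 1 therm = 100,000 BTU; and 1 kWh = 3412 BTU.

$375

Heat load = 37.2 × 10⁶ BTU = 37,200,000 BTU
Gas: input = 37,200,000 / 0.82 = 45,365,854 BTU = 453.7 therm → 453.7 × $3.11 = $1,410.88; + 12 × $10.44 standing = $1,536.16
Heat pump: 37,200,000 BTU / 3412 = 10,900 kWh heat; / 3.4 = 3,207 kWh in → × $0.305 = $978.04; + 12 × $15.28 standing = $1,161.40
Difference = |$1,536.16 − $1,161.40| = $374.76 ≈ $375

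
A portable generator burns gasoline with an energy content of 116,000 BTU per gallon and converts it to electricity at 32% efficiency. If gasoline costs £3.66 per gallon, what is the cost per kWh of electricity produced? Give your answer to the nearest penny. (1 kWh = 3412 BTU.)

Electrical output per gallon = 116,000 BTU × 0.32 / 3412 BTU/kWh = 10.88 kWh
Cost per kWh = £3.66 / 10.88 kWh = £0.336

£0.34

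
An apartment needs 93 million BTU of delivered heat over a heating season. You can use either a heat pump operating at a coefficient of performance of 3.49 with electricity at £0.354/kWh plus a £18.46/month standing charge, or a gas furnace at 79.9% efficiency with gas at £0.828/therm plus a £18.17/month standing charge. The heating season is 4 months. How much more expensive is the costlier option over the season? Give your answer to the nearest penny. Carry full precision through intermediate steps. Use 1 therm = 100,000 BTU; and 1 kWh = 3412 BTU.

£1802.13

Heat load = 93 × 10⁶ BTU = 93,000,000 BTU
Gas: input = 93,000,000 / 0.799 = 116,395,494 BTU = 1,164 therm → 1,164 × £0.828 = £963.75; + 4 × £18.17 standing = £1,036.43
Heat pump: 93,000,000 BTU / 3412 = 27,260 kWh heat; / 3.49 = 7,810 kWh in → × £0.354 = £2,764.72; + 4 × £18.46 standing = £2,838.56
Difference = |£1,036.43 − £2,838.56| = £1,802.13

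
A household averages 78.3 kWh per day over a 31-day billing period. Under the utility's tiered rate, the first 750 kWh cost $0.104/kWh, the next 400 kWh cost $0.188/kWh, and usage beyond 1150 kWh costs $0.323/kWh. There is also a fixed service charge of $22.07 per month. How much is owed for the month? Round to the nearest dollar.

Usage = 78.3 kWh/day × 31 days = 2427.3 kWh
First 750 kWh × $0.104 = $78.00
Next 400 kWh × $0.188 = $75.20
Remaining 1277.3 kWh × $0.323 = $412.57
Energy charge = $565.77; + service $22.07 = $587.84 ≈ $588

$588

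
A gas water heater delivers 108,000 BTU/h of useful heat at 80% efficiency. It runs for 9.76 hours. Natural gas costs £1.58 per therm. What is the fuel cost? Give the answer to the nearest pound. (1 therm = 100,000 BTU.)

£21

Heat delivered = 108,000 BTU/h × 9.76 h = 1,054,080 BTU
Gas input = 1,054,080 / 0.80 = 1,317,600 BTU
= 1,317,600 / 100,000 = 13.18 therm
Cost = 13.18 × £1.58/therm = £20.82 ≈ £21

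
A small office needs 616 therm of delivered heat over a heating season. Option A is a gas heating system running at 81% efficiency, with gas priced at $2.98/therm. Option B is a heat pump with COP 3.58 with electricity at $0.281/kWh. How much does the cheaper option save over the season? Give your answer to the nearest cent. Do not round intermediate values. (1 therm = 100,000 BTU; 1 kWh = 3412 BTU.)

$849.19

Heat load = 616 therm × 100,000 = 61,600,000 BTU
Gas: input = 61,600,000 / 0.81 = 76,049,383 BTU = 760.5 therm → 760.5 × $2.98 = $2,266.27
Heat pump: 61,600,000 BTU / 3412 = 18,050 kWh heat; / 3.58 = 5,043 kWh in → × $0.281 = $1,417.08
Difference = |$2,266.27 − $1,417.08| = $849.19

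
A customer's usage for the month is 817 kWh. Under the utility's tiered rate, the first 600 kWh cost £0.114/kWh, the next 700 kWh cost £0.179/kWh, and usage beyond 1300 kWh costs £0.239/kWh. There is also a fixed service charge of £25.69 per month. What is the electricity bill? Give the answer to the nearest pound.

First 600 kWh × £0.114 = £68.40
Next 217 kWh × £0.179 = £38.84
Remaining tier: 0 kWh (not reached)
Energy charge = £107.24; + service £25.69 = £132.93 ≈ £133

£133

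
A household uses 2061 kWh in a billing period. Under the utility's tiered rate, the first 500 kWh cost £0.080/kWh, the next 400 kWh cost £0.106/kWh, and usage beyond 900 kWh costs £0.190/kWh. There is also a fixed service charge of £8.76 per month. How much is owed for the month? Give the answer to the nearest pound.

£312

First 500 kWh × £0.080 = £40.00
Next 400 kWh × £0.106 = £42.40
Remaining 1161 kWh × £0.190 = £220.59
Energy charge = £302.99; + service £8.76 = £311.75 ≈ £312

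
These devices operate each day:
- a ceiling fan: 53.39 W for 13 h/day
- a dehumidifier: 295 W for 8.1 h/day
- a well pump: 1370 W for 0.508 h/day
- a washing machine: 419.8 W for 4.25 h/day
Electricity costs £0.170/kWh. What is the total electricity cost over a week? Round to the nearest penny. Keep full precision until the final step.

£6.62

ceiling fan: 53.39 W × 13 h × 7 d = 4,858 Wh = 4.858 kWh
dehumidifier: 295 W × 8.1 h × 7 d = 16,726 Wh = 16.73 kWh
well pump: 1370 W × 0.508 h × 7 d = 4,872 Wh = 4.872 kWh
washing machine: 419.8 W × 4.25 h × 7 d = 12,489 Wh = 12.49 kWh
Total energy = 4.858 + 16.73 + 4.872 + 12.49 = 38.95 kWh
Cost = 38.95 kWh × £0.170 = £6.62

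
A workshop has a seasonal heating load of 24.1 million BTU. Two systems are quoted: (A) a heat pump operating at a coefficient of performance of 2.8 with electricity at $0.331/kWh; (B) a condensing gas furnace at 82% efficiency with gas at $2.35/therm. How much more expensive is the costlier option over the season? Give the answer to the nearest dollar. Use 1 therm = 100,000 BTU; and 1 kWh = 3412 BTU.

$144

Heat load = 24.1 × 10⁶ BTU = 24,100,000 BTU
Gas: input = 24,100,000 / 0.82 = 29,390,244 BTU = 293.9 therm → 293.9 × $2.35 = $690.67
Heat pump: 24,100,000 BTU / 3412 = 7,063 kWh heat; / 2.8 = 2,523 kWh in → × $0.331 = $834.98
Difference = |$690.67 − $834.98| = $144.31 ≈ $144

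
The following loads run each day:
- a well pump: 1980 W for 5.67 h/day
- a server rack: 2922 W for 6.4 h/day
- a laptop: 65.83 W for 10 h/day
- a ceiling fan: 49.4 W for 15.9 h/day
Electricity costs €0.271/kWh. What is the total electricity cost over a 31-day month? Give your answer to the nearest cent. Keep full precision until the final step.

well pump: 1980 W × 5.67 h × 31 d = 348,025 Wh = 348 kWh
server rack: 2922 W × 6.4 h × 31 d = 579,725 Wh = 579.7 kWh
laptop: 65.83 W × 10 h × 31 d = 20,407 Wh = 20.41 kWh
ceiling fan: 49.4 W × 15.9 h × 31 d = 24,349 Wh = 24.35 kWh
Total energy = 348 + 579.7 + 20.41 + 24.35 = 972.5 kWh
Cost = 972.5 kWh × €0.271 = €263.55

€263.55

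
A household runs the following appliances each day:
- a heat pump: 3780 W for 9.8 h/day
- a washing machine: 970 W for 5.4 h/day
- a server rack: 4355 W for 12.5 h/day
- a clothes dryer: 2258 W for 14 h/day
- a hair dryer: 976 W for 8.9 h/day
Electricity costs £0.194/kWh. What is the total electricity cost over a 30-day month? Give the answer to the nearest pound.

heat pump: 3780 W × 9.8 h × 30 d = 1,111,320 Wh = 1,111 kWh
washing machine: 970 W × 5.4 h × 30 d = 157,140 Wh = 157.1 kWh
server rack: 4355 W × 12.5 h × 30 d = 1,633,125 Wh = 1,633 kWh
clothes dryer: 2258 W × 14 h × 30 d = 948,360 Wh = 948.4 kWh
hair dryer: 976 W × 8.9 h × 30 d = 260,592 Wh = 260.6 kWh
Total energy = 1,111 + 157.1 + 1,633 + 948.4 + 260.6 = 4,111 kWh
Cost = 4,111 kWh × £0.194 = £797.44 ≈ £797

£797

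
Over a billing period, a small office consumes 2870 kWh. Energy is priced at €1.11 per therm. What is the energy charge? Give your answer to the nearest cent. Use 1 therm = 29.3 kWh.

€108.73

2870 kWh × (0.03413 therm/kWh) = 97.95 therm
Cost = 97.95 therm × €1.11/therm = €108.73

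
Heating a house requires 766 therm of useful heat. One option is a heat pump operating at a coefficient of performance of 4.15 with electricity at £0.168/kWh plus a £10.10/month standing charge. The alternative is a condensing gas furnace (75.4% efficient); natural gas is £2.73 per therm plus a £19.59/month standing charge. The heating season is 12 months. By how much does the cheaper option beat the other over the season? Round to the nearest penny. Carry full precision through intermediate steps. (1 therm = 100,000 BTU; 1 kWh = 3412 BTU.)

Heat load = 766 therm × 100,000 = 76,600,000 BTU
Gas: input = 76,600,000 / 0.754 = 101,591,512 BTU = 1,016 therm → 1,016 × £2.73 = £2,773.45; + 12 × £19.59 standing = £3,008.53
Heat pump: 76,600,000 BTU / 3412 = 22,450 kWh heat; / 4.15 = 5,410 kWh in → × £0.168 = £908.83; + 12 × £10.10 standing = £1,030.03
Difference = |£3,008.53 − £1,030.03| = £1,978.50

£1978.50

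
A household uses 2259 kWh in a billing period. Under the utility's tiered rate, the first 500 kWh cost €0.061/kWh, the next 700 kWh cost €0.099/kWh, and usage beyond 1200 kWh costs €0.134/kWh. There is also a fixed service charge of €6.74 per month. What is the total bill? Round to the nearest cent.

€248.45

First 500 kWh × €0.061 = €30.50
Next 700 kWh × €0.099 = €69.30
Remaining 1059 kWh × €0.134 = €141.91
Energy charge = €241.71; + service €6.74 = €248.45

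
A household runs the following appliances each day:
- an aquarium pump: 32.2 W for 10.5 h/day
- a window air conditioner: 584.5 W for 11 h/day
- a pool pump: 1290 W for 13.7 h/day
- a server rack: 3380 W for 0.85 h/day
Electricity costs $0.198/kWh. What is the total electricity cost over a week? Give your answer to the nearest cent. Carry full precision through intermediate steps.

$37.86

aquarium pump: 32.2 W × 10.5 h × 7 d = 2,367 Wh = 2.367 kWh
window air conditioner: 584.5 W × 11 h × 7 d = 45,006 Wh = 45.01 kWh
pool pump: 1290 W × 13.7 h × 7 d = 123,711 Wh = 123.7 kWh
server rack: 3380 W × 0.85 h × 7 d = 20,111 Wh = 20.11 kWh
Total energy = 2.367 + 45.01 + 123.7 + 20.11 = 191.2 kWh
Cost = 191.2 kWh × $0.198 = $37.86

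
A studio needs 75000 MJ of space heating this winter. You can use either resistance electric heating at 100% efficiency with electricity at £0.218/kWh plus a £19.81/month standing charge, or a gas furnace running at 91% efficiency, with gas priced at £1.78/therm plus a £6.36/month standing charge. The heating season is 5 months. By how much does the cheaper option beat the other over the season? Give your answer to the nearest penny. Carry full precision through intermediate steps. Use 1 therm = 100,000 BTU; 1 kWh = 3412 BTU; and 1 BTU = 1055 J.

£3218.79

Heat load = 75000 MJ = 75,000,000,000 J / 1055 = 71,090,047 BTU
Gas: input = 71,090,047 / 0.91 = 78,120,931 BTU = 781.2 therm → 781.2 × £1.78 = £1,390.55; + 5 × £6.36 standing = £1,422.35
Electric: 71,090,047 BTU / 3412 = 20,840 kWh → × £0.218 = £4,542.10; + 5 × £19.81 standing = £4,641.15
Difference = |£1,422.35 − £4,641.15| = £3,218.79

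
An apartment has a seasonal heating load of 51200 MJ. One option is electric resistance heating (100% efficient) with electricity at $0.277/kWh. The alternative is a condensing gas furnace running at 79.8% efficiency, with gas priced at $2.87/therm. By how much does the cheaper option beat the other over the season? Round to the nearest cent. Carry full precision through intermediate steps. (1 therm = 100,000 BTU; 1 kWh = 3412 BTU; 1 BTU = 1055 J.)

Heat load = 51200 MJ = 51,200,000,000 J / 1055 = 48,530,806 BTU
Gas: input = 48,530,806 / 0.798 = 60,815,546 BTU = 608.2 therm → 608.2 × $2.87 = $1,745.41
Electric: 48,530,806 BTU / 3412 = 14,220 kWh → × $0.277 = $3,939.93
Difference = |$1,745.41 − $3,939.93| = $2,194.52

$2194.52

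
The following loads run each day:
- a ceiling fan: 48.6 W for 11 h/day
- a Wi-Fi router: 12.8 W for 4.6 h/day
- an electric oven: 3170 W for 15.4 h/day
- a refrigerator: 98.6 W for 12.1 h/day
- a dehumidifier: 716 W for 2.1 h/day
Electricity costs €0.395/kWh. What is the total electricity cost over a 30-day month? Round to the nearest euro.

€617

ceiling fan: 48.6 W × 11 h × 30 d = 16,038 Wh = 16.04 kWh
Wi-Fi router: 12.8 W × 4.6 h × 30 d = 1,766 Wh = 1.766 kWh
electric oven: 3170 W × 15.4 h × 30 d = 1,464,540 Wh = 1,465 kWh
refrigerator: 98.6 W × 12.1 h × 30 d = 35,792 Wh = 35.79 kWh
dehumidifier: 716 W × 2.1 h × 30 d = 45,108 Wh = 45.11 kWh
Total energy = 16.04 + 1.766 + 1,465 + 35.79 + 45.11 = 1,563 kWh
Cost = 1,563 kWh × €0.395 = €617.48 ≈ €617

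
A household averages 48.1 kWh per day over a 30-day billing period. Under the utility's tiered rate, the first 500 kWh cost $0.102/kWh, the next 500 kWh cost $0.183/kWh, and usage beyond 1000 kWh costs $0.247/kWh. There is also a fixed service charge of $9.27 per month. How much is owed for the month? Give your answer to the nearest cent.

Usage = 48.1 kWh/day × 30 days = 1443 kWh
First 500 kWh × $0.102 = $51.00
Next 500 kWh × $0.183 = $91.50
Remaining 443 kWh × $0.247 = $109.42
Energy charge = $251.92; + service $9.27 = $261.19

$261.19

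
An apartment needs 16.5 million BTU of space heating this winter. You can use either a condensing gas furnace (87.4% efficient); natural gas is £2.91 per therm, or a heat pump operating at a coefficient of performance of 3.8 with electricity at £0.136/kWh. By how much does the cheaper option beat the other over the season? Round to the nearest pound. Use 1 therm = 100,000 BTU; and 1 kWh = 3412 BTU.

£376

Heat load = 16.5 × 10⁶ BTU = 16,500,000 BTU
Gas: input = 16,500,000 / 0.874 = 18,878,719 BTU = 188.8 therm → 188.8 × £2.91 = £549.37
Heat pump: 16,500,000 BTU / 3412 = 4,836 kWh heat; / 3.8 = 1,273 kWh in → × £0.136 = £173.07
Difference = |£549.37 − £173.07| = £376.30 ≈ £376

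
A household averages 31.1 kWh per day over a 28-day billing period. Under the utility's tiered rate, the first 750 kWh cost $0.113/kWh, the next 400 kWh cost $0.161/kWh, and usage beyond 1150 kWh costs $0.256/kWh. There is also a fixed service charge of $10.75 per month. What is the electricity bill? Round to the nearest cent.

$114.95

Usage = 31.1 kWh/day × 28 days = 870.8 kWh
First 750 kWh × $0.113 = $84.75
Next 120.8 kWh × $0.161 = $19.45
Remaining tier: 0 kWh (not reached)
Energy charge = $104.20; + service $10.75 = $114.95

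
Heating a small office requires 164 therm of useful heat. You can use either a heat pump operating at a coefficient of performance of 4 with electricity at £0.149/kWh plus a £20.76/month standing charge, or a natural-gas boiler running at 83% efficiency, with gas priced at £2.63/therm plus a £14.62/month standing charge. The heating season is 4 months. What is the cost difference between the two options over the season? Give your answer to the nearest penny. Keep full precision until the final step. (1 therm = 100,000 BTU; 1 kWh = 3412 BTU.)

Heat load = 164 therm × 100,000 = 16,400,000 BTU
Gas: input = 16,400,000 / 0.83 = 19,759,036 BTU = 197.6 therm → 197.6 × £2.63 = £519.66; + 4 × £14.62 standing = £578.14
Heat pump: 16,400,000 BTU / 3412 = 4,807 kWh heat; / 4 = 1,202 kWh in → × £0.149 = £179.04; + 4 × £20.76 standing = £262.08
Difference = |£578.14 − £262.08| = £316.06

£316.06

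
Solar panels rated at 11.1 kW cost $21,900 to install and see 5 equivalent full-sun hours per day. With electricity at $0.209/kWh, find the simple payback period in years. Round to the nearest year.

Daily generation = 11.1 kW × 5 h = 55.5 kWh
Annual generation = 55.5 × 365 = 20258 kWh
Annual savings = 20258 × $0.209 = $4,233.82
Payback = $21,900 / $4,233.82 = 5.17 years

5 years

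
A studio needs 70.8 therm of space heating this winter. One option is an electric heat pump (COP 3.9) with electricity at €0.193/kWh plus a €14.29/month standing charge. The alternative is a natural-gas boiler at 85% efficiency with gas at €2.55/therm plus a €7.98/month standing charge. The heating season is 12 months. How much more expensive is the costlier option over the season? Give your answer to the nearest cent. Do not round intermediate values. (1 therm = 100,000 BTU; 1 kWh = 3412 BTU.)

€33.99

Heat load = 70.8 therm × 100,000 = 7,080,000 BTU
Gas: input = 7,080,000 / 0.85 = 8,329,412 BTU = 83.29 therm → 83.29 × €2.55 = €212.40; + 12 × €7.98 standing = €308.16
Heat pump: 7,080,000 BTU / 3412 = 2,075 kWh heat; / 3.9 = 532.1 kWh in → × €0.193 = €102.69; + 12 × €14.29 standing = €274.17
Difference = |€308.16 − €274.17| = €33.99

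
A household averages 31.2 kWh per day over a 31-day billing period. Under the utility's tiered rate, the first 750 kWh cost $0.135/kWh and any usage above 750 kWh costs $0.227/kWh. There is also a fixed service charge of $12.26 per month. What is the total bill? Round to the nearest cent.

Usage = 31.2 kWh/day × 31 days = 967.2 kWh
First 750 kWh × $0.135 = $101.25
Remaining 217.2 kWh × $0.227 = $49.30
Energy charge = $150.55; + service $12.26 = $162.81

$162.81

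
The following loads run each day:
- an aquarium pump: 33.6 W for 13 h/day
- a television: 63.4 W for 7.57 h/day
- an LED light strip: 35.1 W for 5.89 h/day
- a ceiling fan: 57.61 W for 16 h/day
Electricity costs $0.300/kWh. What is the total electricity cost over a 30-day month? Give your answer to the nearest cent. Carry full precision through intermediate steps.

aquarium pump: 33.6 W × 13 h × 30 d = 13,104 Wh = 13.1 kWh
television: 63.4 W × 7.57 h × 30 d = 14,398 Wh = 14.4 kWh
LED light strip: 35.1 W × 5.89 h × 30 d = 6,202 Wh = 6.202 kWh
ceiling fan: 57.61 W × 16 h × 30 d = 27,653 Wh = 27.65 kWh
Total energy = 13.1 + 14.4 + 6.202 + 27.65 = 61.36 kWh
Cost = 61.36 kWh × $0.300 = $18.41

$18.41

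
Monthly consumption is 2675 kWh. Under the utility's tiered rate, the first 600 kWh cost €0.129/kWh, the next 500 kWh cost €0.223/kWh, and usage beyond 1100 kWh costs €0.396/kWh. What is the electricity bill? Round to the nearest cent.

€812.60

First 600 kWh × €0.129 = €77.40
Next 500 kWh × €0.223 = €111.50
Remaining 1575 kWh × €0.396 = €623.70
Total = €812.60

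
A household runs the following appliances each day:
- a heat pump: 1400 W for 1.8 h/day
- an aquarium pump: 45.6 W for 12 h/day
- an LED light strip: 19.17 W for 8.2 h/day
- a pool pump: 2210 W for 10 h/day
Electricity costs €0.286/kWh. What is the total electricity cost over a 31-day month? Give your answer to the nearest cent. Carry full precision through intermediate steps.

heat pump: 1400 W × 1.8 h × 31 d = 78,120 Wh = 78.12 kWh
aquarium pump: 45.6 W × 12 h × 31 d = 16,963 Wh = 16.96 kWh
LED light strip: 19.17 W × 8.2 h × 31 d = 4,873 Wh = 4.873 kWh
pool pump: 2210 W × 10 h × 31 d = 685,100 Wh = 685.1 kWh
Total energy = 78.12 + 16.96 + 4.873 + 685.1 = 785.1 kWh
Cost = 785.1 kWh × €0.286 = €224.53

€224.53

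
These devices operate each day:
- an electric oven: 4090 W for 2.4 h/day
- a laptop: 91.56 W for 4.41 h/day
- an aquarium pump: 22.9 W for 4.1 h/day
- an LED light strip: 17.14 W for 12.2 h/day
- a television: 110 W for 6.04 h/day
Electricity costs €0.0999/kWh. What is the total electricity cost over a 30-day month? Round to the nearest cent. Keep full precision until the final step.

€33.53

electric oven: 4090 W × 2.4 h × 30 d = 294,480 Wh = 294.5 kWh
laptop: 91.56 W × 4.41 h × 30 d = 12,113 Wh = 12.11 kWh
aquarium pump: 22.9 W × 4.1 h × 30 d = 2,817 Wh = 2.817 kWh
LED light strip: 17.14 W × 12.2 h × 30 d = 6,273 Wh = 6.273 kWh
television: 110 W × 6.04 h × 30 d = 19,932 Wh = 19.93 kWh
Total energy = 294.5 + 12.11 + 2.817 + 6.273 + 19.93 = 335.6 kWh
Cost = 335.6 kWh × €0.0999 = €33.53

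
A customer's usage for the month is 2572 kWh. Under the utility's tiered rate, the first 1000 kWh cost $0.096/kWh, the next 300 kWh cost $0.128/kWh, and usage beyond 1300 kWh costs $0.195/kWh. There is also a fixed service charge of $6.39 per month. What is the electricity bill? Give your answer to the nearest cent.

$388.83

First 1000 kWh × $0.096 = $96.00
Next 300 kWh × $0.128 = $38.40
Remaining 1272 kWh × $0.195 = $248.04
Energy charge = $382.44; + service $6.39 = $388.83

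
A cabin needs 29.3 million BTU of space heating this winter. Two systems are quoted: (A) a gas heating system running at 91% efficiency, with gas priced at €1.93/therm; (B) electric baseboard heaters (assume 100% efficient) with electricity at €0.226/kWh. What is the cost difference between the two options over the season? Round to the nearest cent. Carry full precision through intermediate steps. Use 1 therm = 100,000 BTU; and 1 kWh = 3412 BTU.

€1319.32

Heat load = 29.3 × 10⁶ BTU = 29,300,000 BTU
Gas: input = 29,300,000 / 0.91 = 32,197,802 BTU = 322 therm → 322 × €1.93 = €621.42
Electric: 29,300,000 BTU / 3412 = 8,587 kWh → × €0.226 = €1,940.74
Difference = |€621.42 − €1,940.74| = €1,319.32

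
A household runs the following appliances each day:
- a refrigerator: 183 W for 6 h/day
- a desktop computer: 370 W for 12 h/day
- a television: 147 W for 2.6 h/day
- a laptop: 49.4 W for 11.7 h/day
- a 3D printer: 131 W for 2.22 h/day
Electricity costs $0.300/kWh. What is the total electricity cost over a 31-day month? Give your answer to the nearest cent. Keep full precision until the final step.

$63.14

refrigerator: 183 W × 6 h × 31 d = 34,038 Wh = 34.04 kWh
desktop computer: 370 W × 12 h × 31 d = 137,640 Wh = 137.6 kWh
television: 147 W × 2.6 h × 31 d = 11,848 Wh = 11.85 kWh
laptop: 49.4 W × 11.7 h × 31 d = 17,917 Wh = 17.92 kWh
3D printer: 131 W × 2.22 h × 31 d = 9,015 Wh = 9.015 kWh
Total energy = 34.04 + 137.6 + 11.85 + 17.92 + 9.015 = 210.5 kWh
Cost = 210.5 kWh × $0.300 = $63.14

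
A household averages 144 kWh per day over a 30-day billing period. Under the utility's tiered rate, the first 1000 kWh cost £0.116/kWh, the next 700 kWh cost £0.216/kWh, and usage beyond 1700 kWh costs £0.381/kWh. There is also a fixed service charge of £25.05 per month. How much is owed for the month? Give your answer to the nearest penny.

£1290.47

Usage = 144 kWh/day × 30 days = 4320 kWh
First 1000 kWh × £0.116 = £116.00
Next 700 kWh × £0.216 = £151.20
Remaining 2620 kWh × £0.381 = £998.22
Energy charge = £1,265.42; + service £25.05 = £1,290.47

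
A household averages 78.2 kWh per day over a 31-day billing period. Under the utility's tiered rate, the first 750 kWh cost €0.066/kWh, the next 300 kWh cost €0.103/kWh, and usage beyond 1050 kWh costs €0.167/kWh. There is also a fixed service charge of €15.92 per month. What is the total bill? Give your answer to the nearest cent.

€325.81

Usage = 78.2 kWh/day × 31 days = 2424.2 kWh
First 750 kWh × €0.066 = €49.50
Next 300 kWh × €0.103 = €30.90
Remaining 1374.2 kWh × €0.167 = €229.49
Energy charge = €309.89; + service €15.92 = €325.81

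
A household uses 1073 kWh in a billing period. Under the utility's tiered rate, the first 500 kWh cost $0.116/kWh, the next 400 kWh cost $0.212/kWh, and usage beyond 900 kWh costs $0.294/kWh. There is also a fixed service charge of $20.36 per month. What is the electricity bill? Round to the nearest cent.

First 500 kWh × $0.116 = $58.00
Next 400 kWh × $0.212 = $84.80
Remaining 173 kWh × $0.294 = $50.86
Energy charge = $193.66; + service $20.36 = $214.02

$214.02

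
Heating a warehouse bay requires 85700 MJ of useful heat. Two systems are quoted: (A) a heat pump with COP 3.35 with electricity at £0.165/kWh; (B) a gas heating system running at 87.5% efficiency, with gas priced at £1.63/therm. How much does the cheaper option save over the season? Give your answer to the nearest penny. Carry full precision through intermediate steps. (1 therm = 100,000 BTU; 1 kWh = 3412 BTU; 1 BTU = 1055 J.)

Heat load = 85700 MJ = 85,700,000,000 J / 1055 = 81,232,227 BTU
Gas: input = 81,232,227 / 0.875 = 92,836,831 BTU = 928.4 therm → 928.4 × £1.63 = £1,513.24
Heat pump: 81,232,227 BTU / 3412 = 23,810 kWh heat; / 3.35 = 7,107 kWh in → × £0.165 = £1,172.62
Difference = |£1,513.24 − £1,172.62| = £340.62

£340.62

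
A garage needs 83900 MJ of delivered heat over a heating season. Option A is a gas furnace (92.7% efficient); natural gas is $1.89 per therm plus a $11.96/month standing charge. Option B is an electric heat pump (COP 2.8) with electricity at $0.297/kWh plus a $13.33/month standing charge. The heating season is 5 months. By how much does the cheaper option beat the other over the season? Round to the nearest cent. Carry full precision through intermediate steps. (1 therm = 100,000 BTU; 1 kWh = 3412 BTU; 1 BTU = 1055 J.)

Heat load = 83900 MJ = 83,900,000,000 J / 1055 = 79,526,066 BTU
Gas: input = 79,526,066 / 0.927 = 85,788,637 BTU = 857.9 therm → 857.9 × $1.89 = $1,621.41; + 5 × $11.96 standing = $1,681.21
Heat pump: 79,526,066 BTU / 3412 = 23,310 kWh heat; / 2.8 = 8,324 kWh in → × $0.297 = $2,472.29; + 5 × $13.33 standing = $2,538.94
Difference = |$1,681.21 − $2,538.94| = $857.73

$857.73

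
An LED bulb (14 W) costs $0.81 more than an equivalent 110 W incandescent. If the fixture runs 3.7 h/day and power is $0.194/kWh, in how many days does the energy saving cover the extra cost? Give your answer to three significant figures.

11.8 days

Power saved = 110 − 14 = 96 W
Daily energy saved = 96 W × 3.7 h = 355.2 Wh = 0.3552 kWh
Daily savings = 0.3552 × $0.194 = $0.0689
Payback = $0.81 / $0.0689 per day = 11.75 days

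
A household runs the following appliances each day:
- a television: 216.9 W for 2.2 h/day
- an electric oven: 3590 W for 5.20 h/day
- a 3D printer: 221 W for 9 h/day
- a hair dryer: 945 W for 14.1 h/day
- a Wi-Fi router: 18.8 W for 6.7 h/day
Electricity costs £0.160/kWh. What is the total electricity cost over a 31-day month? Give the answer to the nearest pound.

television: 216.9 W × 2.2 h × 31 d = 14,793 Wh = 14.79 kWh
electric oven: 3590 W × 5.20 h × 31 d = 578,708 Wh = 578.7 kWh
3D printer: 221 W × 9 h × 31 d = 61,659 Wh = 61.66 kWh
hair dryer: 945 W × 14.1 h × 31 d = 413,060 Wh = 413.1 kWh
Wi-Fi router: 18.8 W × 6.7 h × 31 d = 3,905 Wh = 3.905 kWh
Total energy = 14.79 + 578.7 + 61.66 + 413.1 + 3.905 = 1,072 kWh
Cost = 1,072 kWh × £0.160 = £171.54 ≈ £172

£172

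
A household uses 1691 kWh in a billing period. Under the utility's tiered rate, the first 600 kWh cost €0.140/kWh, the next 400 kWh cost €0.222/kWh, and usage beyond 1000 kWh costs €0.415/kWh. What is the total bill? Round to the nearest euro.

€460

First 600 kWh × €0.140 = €84.00
Next 400 kWh × €0.222 = €88.80
Remaining 691 kWh × €0.415 = €286.76
Total = €459.56 ≈ €460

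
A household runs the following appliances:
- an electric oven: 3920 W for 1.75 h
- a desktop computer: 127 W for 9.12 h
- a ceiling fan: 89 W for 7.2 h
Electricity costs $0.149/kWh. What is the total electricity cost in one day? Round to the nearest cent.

$1.29

electric oven: 3920 W × 1.75 h = 6,860 Wh = 6.86 kWh
desktop computer: 127 W × 9.12 h = 1,158 Wh = 1.158 kWh
ceiling fan: 89 W × 7.2 h = 641 Wh = 0.6408 kWh
Total energy = 6.86 + 1.158 + 0.6408 = 8.659 kWh
Cost = 8.659 kWh × $0.149 = $1.29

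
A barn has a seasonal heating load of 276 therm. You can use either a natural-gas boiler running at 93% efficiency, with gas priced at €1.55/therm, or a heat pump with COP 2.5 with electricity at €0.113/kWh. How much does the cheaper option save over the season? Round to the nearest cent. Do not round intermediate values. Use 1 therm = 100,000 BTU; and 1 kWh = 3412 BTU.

€94.37

Heat load = 276 therm × 100,000 = 27,600,000 BTU
Gas: input = 27,600,000 / 0.93 = 29,677,419 BTU = 296.8 therm → 296.8 × €1.55 = €460.00
Heat pump: 27,600,000 BTU / 3412 = 8,089 kWh heat; / 2.5 = 3,236 kWh in → × €0.113 = €365.63
Difference = |€460.00 − €365.63| = €94.37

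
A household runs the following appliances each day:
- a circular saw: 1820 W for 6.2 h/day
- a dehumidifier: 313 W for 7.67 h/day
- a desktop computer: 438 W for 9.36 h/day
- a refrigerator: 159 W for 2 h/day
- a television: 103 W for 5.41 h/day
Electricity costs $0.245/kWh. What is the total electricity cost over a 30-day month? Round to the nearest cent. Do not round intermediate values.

$137.15

circular saw: 1820 W × 6.2 h × 30 d = 338,520 Wh = 338.5 kWh
dehumidifier: 313 W × 7.67 h × 30 d = 72,021 Wh = 72.02 kWh
desktop computer: 438 W × 9.36 h × 30 d = 122,990 Wh = 123 kWh
refrigerator: 159 W × 2 h × 30 d = 9,540 Wh = 9.54 kWh
television: 103 W × 5.41 h × 30 d = 16,717 Wh = 16.72 kWh
Total energy = 338.5 + 72.02 + 123 + 9.54 + 16.72 = 559.8 kWh
Cost = 559.8 kWh × $0.245 = $137.15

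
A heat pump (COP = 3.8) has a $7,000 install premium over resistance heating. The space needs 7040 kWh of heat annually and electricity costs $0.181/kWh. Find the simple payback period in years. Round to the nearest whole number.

Resistance: 7040 kWh × $0.181 = $1,274.24/yr
Heat pump: 7040 / 3.8 = 1853 kWh in → × $0.181 = $335.33/yr
Annual savings = $938.91
Payback = $7,000 / $938.91 = 7.46 years

7 years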